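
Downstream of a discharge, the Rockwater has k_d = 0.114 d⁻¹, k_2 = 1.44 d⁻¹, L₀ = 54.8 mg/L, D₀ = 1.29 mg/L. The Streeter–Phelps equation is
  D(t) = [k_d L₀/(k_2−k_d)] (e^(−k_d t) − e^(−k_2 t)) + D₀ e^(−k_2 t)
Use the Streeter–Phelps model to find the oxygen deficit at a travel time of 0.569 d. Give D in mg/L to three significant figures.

D ≈ 2.91 mg/L

k_d L₀/(k_2−k_d) = 0.114×54.8/(1.44−0.114) = 6.247/1.326 = 4.711 mg/L.
e^(−k_d t) = e^(−0.114×0.5690) = 0.9372; e^(−k_2 t) = e^(−1.44×0.5690) = 0.4407.
D = 4.711 × (0.9372 − 0.4407) + 1.29 × 0.4407 = 2.339 + 0.5685 = 2.908 mg/L.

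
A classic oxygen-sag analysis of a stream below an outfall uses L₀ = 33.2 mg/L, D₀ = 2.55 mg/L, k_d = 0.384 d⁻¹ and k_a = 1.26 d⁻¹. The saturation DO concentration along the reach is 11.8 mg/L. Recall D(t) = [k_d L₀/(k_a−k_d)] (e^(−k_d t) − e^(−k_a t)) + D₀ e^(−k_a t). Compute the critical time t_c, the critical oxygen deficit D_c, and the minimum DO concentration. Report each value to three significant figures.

t_c ≈ 1.14 d; D_c ≈ 6.54 mg/L; min DO ≈ 5.26 mg/L

At the critical point dD/dt = 0, so k_d L₀ e^(−k_d t) = k_a D. Substituting D(t) from the Streeter–Phelps equation and solving for t gives
t_c = ln[(k_a/k_d)(1 − D₀(k_a−k_d)/(k_d L₀))] / (k_a−k_d).
Here k_a−k_d = 0.8760 d⁻¹ and 1 − D₀(k_a−k_d)/(k_d L₀) = 1 − 2.55×0.8760/(0.384×33.2) = 0.8248, so
t_c = ln(3.281 × 0.8248) / 0.8760 = 0.9956 / 0.8760 = 1.137 d.
D_c = (k_d/k_a) L₀ e^(−k_d t_c) = (0.384/1.26) × 33.2 × e^(−0.384×1.137) = 0.3048 × 33.2 × 0.6463 = 6.540 mg/L.
Minimum DO = C_s − D_c = 11.8 − 6.540 = 5.260 mg/L.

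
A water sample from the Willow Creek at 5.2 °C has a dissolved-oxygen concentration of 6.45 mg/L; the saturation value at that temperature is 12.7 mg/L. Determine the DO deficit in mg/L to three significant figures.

D = C_s − C = 12.7 − 6.45 = 6.25 mg/L.

D ≈ 6.25 mg/L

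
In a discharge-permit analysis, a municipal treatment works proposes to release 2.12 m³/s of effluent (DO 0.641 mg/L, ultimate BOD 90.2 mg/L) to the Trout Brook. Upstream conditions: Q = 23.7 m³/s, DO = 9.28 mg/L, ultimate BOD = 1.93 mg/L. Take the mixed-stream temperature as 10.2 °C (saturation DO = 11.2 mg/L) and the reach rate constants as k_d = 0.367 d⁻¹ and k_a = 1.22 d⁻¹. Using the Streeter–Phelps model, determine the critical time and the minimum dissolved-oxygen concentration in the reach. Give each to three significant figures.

Mixed DO = (23.7×9.28 + 2.12×0.641)/(23.7+2.12) = 221.3/25.82 = 8.571 mg/L.
Mixed L₀ = (23.7×1.93 + 2.12×90.2)/(25.82) = 237.0/25.82 = 9.178 mg/L.
Initial deficit D₀ = C_s − DO₀ = 11.2 − 8.571 = 2.629 mg/L.
t_c = (1/0.8530) ln[(1.22/0.367)(1 − 2.629×0.8530/(0.367×9.178))] = 1.172 × ln(1.111) = 0.1231 d.
D_c = (0.367/1.22) × 9.178 × e^(−0.367×0.1231) = 0.3008 × 9.178 × 0.9558 = 2.639 mg/L.
Minimum DO = 11.2 − 2.639 = 8.561 mg/L.

t_c ≈ 0.123 d; minimum DO ≈ 8.56 mg/L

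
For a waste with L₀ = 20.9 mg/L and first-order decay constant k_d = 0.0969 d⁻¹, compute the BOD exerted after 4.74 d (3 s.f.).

y ≈ 7.70 mg/L

y_t = L₀(1 − e^(−k_d t)) = 20.9 × (1 − e^(−0.0969×4.74))
= 20.9 × (1 − 0.6317) = 20.9 × 0.3683 = 7.697 mg/L.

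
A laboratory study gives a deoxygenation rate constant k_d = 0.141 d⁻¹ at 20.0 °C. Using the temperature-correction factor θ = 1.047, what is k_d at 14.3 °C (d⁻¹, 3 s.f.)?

k_d(T₂) = k_d(T₁) · θ^(T₂−T₁) = 0.141 × 1.047^(14.3−20.0)
= 0.141 × 1.047^-5.70 = 0.141 × 0.7697 = 0.1085 d⁻¹.

k_d ≈ 0.109 d⁻¹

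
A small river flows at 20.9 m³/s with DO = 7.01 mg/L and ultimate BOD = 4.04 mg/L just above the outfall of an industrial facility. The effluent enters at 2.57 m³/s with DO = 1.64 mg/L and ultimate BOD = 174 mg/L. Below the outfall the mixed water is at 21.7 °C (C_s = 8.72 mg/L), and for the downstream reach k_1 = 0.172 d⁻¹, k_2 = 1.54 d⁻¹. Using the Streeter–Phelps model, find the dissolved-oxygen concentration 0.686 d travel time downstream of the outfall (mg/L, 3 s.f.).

Mixed DO = (20.9×7.01 + 2.57×1.64)/(20.9+2.57) = 150.7/23.47 = 6.422 mg/L.
Mixed L₀ = (20.9×4.04 + 2.57×174)/(23.47) = 531.6/23.47 = 22.65 mg/L.
Initial deficit D₀ = C_s − DO₀ = 8.72 − 6.422 = 2.298 mg/L.
D(0.686) = [0.172×22.65/(1.54−0.172)](e^(−0.172×0.686) − e^(−1.54×0.686)) + 2.298 e^(−1.54×0.686)
= 2.848 × (0.8887 − 0.3477) + 2.298 × 0.3477 = 2.340 mg/L.
DO = 8.72 − 2.340 = 6.380 mg/L.

DO ≈ 6.38 mg/L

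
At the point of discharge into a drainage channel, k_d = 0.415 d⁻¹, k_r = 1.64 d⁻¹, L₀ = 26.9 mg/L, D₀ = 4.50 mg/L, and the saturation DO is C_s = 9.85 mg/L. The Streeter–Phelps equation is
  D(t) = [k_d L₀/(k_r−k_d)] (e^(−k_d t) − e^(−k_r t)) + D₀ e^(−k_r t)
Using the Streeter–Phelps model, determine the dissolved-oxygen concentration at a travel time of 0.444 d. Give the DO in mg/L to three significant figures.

DO ≈ 4.50 mg/L

k_d L₀/(k_r−k_d) = 0.415×26.9/(1.64−0.415) = 11.16/1.225 = 9.113 mg/L.
e^(−k_d t) = e^(−0.415×0.4440) = 0.8317; e^(−k_r t) = e^(−1.64×0.4440) = 0.4828.
D = 9.113 × (0.8317 − 0.4828) + 4.50 × 0.4828 = 3.180 + 2.173 = 5.352 mg/L.
DO = C_s − D = 9.85 − 5.352 = 4.498 mg/L.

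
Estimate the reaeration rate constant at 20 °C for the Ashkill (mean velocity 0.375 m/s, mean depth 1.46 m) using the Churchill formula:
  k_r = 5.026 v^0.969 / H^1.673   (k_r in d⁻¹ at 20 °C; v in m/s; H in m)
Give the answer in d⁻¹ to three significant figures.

k_r = 5.026 × 0.375^0.969 / 1.46^1.673 = 5.026 × 0.3866 / 1.883 = 1.032 d⁻¹.

k_r ≈ 1.03 d⁻¹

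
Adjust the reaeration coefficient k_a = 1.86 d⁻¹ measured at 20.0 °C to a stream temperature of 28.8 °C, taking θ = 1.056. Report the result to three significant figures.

k_a ≈ 3.00 d⁻¹

k_a(T₂) = k_a(T₁) · θ^(T₂−T₁) = 1.86 × 1.056^(28.8−20.0)
= 1.86 × 1.056^8.80 = 1.86 × 1.615 = 3.004 d⁻¹.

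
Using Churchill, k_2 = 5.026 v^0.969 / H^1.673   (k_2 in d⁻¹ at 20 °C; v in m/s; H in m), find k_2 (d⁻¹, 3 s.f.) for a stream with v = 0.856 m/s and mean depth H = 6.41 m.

k_2 = 5.026 × 0.856^0.969 / 6.41^1.673 = 5.026 × 0.8601 / 22.38 = 0.1932 d⁻¹.

k_2 ≈ 0.193 d⁻¹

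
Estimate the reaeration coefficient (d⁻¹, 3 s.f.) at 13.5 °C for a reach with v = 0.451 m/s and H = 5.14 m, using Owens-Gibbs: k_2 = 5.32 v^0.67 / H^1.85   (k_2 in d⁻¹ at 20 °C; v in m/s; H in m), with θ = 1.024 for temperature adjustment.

k_2(20) = 5.32 × 0.451^0.67 / 5.14^1.85 = 5.32 × 0.5865 / 20.67 = 0.1510 d⁻¹.
k_2(13.5) = 0.1510 × 1.024^(13.5−20) = 0.1510 × 0.8571 = 0.1294 d⁻¹.

k_2 ≈ 0.129 d⁻¹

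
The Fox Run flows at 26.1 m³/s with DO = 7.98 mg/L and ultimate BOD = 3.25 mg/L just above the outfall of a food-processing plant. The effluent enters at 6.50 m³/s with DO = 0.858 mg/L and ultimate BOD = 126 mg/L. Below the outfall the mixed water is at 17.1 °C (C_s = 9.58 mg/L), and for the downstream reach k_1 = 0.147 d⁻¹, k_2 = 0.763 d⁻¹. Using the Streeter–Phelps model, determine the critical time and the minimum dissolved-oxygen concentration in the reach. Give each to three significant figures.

Mixed DO = (26.1×7.98 + 6.50×0.858)/(26.1+6.50) = 213.9/32.60 = 6.560 mg/L.
Mixed L₀ = (26.1×3.25 + 6.50×126)/(32.60) = 903.8/32.60 = 27.72 mg/L.
Initial deficit D₀ = C_s − DO₀ = 9.58 − 6.560 = 3.020 mg/L.
t_c = (1/0.6160) ln[(0.763/0.147)(1 − 3.020×0.6160/(0.147×27.72))] = 1.623 × ln(2.821) = 1.684 d.
D_c = (0.147/0.763) × 27.72 × e^(−0.147×1.684) = 0.1927 × 27.72 × 0.7807 = 4.170 mg/L.
Minimum DO = 9.58 − 4.170 = 5.410 mg/L.

t_c ≈ 1.68 d; minimum DO ≈ 5.41 mg/L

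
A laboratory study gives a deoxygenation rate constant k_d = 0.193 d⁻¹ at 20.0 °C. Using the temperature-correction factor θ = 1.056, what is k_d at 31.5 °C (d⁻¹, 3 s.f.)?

k_d ≈ 0.361 d⁻¹

k_d(T₂) = k_d(T₁) · θ^(T₂−T₁) = 0.193 × 1.056^(31.5−20.0)
= 0.193 × 1.056^11.5 = 0.193 × 1.871 = 0.3612 d⁻¹.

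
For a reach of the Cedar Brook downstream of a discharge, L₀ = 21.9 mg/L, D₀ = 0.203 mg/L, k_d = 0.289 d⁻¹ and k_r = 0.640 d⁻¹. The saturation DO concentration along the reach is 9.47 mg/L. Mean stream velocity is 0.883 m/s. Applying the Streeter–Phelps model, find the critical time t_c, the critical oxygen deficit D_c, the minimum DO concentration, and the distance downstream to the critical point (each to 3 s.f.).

t_c ≈ 2.23 d; D_c ≈ 5.19 mg/L; min DO ≈ 4.28 mg/L; x_c ≈ 170 km

t_c = [1/(k_r−k_d)] ln[(k_r/k_d)(1 − D₀(k_r−k_d)/(k_d L₀))]
= [1/(0.640−0.289)] ln[(0.640/0.289)(1 − 0.203×0.3510/(0.289×21.9))]
= (1/0.3510) ln[2.215 × 0.9887] = 2.849 × ln(2.190) = 2.849 × 0.7837 = 2.233 d.
L(t_c) = L₀ e^(−k_d t_c) = 21.9 × 0.5245 = 11.49 mg/L, and at the critical point k_r D_c = k_d L, so D_c = (0.289/0.640) × 11.49 = 5.187 mg/L.
Minimum DO = C_s − D_c = 9.47 − 5.187 = 4.283 mg/L.
x_c = v t_c = 0.883 m/s × 2.233 d × 86400 s/d = 170300 m ≈ 170 km.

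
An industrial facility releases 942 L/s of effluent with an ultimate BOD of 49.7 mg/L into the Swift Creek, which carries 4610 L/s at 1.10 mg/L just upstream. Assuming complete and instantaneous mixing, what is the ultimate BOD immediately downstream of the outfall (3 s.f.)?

9.35 mg/L

Flow-weighted mixing: C = (Q_r C_r + Q_w C_w)/(Q_r + Q_w)
= (4610×1.10 + 942×49.7)/(4610 + 942) = 51890/5552 = 9.346 mg/L.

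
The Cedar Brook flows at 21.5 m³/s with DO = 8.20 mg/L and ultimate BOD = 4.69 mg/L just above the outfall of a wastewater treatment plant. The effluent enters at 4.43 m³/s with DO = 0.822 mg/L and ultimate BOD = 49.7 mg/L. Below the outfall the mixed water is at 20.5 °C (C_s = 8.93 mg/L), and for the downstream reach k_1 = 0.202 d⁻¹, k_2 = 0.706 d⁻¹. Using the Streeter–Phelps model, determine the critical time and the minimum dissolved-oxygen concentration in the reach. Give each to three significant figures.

t_c ≈ 1.47 d; minimum DO ≈ 6.30 mg/L

Mixed DO = (21.5×8.20 + 4.43×0.822)/(21.5+4.43) = 179.9/25.93 = 6.940 mg/L.
Mixed L₀ = (21.5×4.69 + 4.43×49.7)/(25.93) = 321.0/25.93 = 12.38 mg/L.
Initial deficit D₀ = C_s − DO₀ = 8.93 − 6.940 = 1.990 mg/L.
t_c = (1/0.5040) ln[(0.706/0.202)(1 − 1.990×0.5040/(0.202×12.38))] = 1.984 × ln(2.093) = 1.465 d.
D_c = (0.202/0.706) × 12.38 × e^(−0.202×1.465) = 0.2861 × 12.38 × 0.7438 = 2.635 mg/L.
Minimum DO = 8.93 − 2.635 = 6.295 mg/L.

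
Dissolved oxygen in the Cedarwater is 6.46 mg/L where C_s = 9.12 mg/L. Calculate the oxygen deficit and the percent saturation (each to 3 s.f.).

D ≈ 2.66 mg/L; 70.8 % saturation

D = C_s − C = 9.12 − 6.46 = 2.66 mg/L.
% saturation = 6.46/9.12 × 100 = 70.8 %.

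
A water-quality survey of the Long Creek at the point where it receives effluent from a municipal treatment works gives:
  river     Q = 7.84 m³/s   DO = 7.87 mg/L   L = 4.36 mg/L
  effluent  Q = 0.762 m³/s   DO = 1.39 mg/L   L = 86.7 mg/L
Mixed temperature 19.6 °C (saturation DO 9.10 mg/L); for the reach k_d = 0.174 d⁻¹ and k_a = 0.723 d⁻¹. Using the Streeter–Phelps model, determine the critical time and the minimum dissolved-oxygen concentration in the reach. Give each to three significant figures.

Mixed DO = (7.84×7.87 + 0.762×1.39)/(7.84+0.762) = 62.76/8.602 = 7.296 mg/L.
Mixed L₀ = (7.84×4.36 + 0.762×86.7)/(8.602) = 100.2/8.602 = 11.65 mg/L.
Initial deficit D₀ = C_s − DO₀ = 9.10 − 7.296 = 1.804 mg/L.
t_c = (1/0.5490) ln[(0.723/0.174)(1 − 1.804×0.5490/(0.174×11.65))] = 1.821 × ln(2.126) = 1.374 d.
D_c = (0.174/0.723) × 11.65 × e^(−0.174×1.374) = 0.2407 × 11.65 × 0.7874 = 2.208 mg/L.
Minimum DO = 9.10 − 2.208 = 6.892 mg/L.

t_c ≈ 1.37 d; minimum DO ≈ 6.89 mg/L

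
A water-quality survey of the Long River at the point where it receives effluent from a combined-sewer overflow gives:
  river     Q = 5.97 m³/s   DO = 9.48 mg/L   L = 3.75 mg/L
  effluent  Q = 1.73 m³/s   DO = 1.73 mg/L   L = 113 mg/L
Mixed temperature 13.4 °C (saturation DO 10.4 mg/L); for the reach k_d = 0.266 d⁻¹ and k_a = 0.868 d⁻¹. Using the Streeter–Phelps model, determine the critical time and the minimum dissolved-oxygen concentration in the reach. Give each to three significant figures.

Mixed DO = (5.97×9.48 + 1.73×1.73)/(5.97+1.73) = 59.59/7.700 = 7.739 mg/L.
Mixed L₀ = (5.97×3.75 + 1.73×113)/(7.700) = 217.9/7.700 = 28.30 mg/L.
Initial deficit D₀ = C_s − DO₀ = 10.4 − 7.739 = 2.661 mg/L.
t_c = (1/0.6020) ln[(0.868/0.266)(1 − 2.661×0.6020/(0.266×28.30))] = 1.661 × ln(2.569) = 1.567 d.
D_c = (0.266/0.868) × 28.30 × e^(−0.266×1.567) = 0.3065 × 28.30 × 0.6591 = 5.716 mg/L.
Minimum DO = 10.4 − 5.716 = 4.684 mg/L.

t_c ≈ 1.57 d; minimum DO ≈ 4.68 mg/L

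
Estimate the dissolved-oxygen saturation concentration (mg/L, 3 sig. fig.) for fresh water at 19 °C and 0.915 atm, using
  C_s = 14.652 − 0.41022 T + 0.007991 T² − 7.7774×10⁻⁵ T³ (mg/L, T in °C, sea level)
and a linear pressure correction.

C_s ≈ 8.43 mg/L

At sea level: C_s = 14.652 − 0.41022×19 + 0.007991×19² − 7.7774×10⁻⁵×19³ = 9.209 mg/L.
Pressure correction: C_s' = 9.209 × 0.915 = 8.426 mg/L.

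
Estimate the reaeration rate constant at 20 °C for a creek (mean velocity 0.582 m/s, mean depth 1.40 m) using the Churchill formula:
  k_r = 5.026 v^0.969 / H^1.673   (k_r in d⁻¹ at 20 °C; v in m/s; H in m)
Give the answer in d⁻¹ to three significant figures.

k_r = 5.026 × 0.582^0.969 / 1.40^1.673 = 5.026 × 0.5918 / 1.756 = 1.694 d⁻¹.

k_r ≈ 1.69 d⁻¹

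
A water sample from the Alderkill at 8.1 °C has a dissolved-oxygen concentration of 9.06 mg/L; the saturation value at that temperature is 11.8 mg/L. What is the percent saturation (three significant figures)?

% saturation = C/C_s × 100 = 9.06/11.8 × 100 = 76.8 %.

76.8 % saturation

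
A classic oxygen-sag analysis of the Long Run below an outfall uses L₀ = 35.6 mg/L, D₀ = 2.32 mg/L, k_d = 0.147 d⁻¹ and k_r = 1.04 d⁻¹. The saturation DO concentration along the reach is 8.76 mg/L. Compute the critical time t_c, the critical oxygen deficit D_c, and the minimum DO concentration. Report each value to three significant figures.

t_c ≈ 1.63 d; D_c ≈ 3.96 mg/L; min DO ≈ 4.80 mg/L

t_c = [1/(k_r−k_d)] ln[(k_r/k_d)(1 − D₀(k_r−k_d)/(k_d L₀))]
= [1/(1.04−0.147)] ln[(1.04/0.147)(1 − 2.32×0.8930/(0.147×35.6))]
= (1/0.8930) ln[7.075 × 0.6041] = 1.120 × ln(4.274) = 1.120 × 1.453 = 1.627 d.
D_c = (k_d/k_r) L₀ e^(−k_d t_c) = (0.147/1.04) × 35.6 × e^(−0.147×1.627) = 0.1413 × 35.6 × 0.7873 = 3.962 mg/L.
Minimum DO = C_s − D_c = 8.76 − 3.962 = 4.798 mg/L.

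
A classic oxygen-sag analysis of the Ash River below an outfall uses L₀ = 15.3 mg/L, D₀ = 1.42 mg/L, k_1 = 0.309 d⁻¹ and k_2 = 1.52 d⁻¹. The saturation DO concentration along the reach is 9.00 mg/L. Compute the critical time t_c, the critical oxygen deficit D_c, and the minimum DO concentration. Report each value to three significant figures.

t_c = [1/(k_2−k_1)] ln[(k_2/k_1)(1 − D₀(k_2−k_1)/(k_1 L₀))]
= [1/(1.52−0.309)] ln[(1.52/0.309)(1 − 1.42×1.211/(0.309×15.3))]
= (1/1.211) ln[4.919 × 0.6363] = 0.8258 × ln(3.130) = 0.8258 × 1.141 = 0.9422 d.
L(t_c) = L₀ e^(−k_1 t_c) = 15.3 × 0.7474 = 11.44 mg/L, and at the critical point k_2 D_c = k_1 L, so D_c = (0.309/1.52) × 11.44 = 2.325 mg/L.
Minimum DO = C_s − D_c = 9.00 − 2.325 = 6.675 mg/L.

t_c ≈ 0.942 d; D_c ≈ 2.32 mg/L; min DO ≈ 6.68 mg/L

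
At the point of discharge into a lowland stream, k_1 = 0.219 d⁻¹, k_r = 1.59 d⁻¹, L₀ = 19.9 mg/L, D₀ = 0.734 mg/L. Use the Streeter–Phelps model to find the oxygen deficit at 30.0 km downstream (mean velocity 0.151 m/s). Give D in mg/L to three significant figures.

D ≈ 1.86 mg/L

Travel time t = x/v = 30.0 km / (0.151 m/s) = 30000 m / 0.151 m/s = 198700 s = 2.299 d.
k_1 L₀/(k_r−k_1) = 0.219×19.9/(1.59−0.219) = 4.358/1.371 = 3.179 mg/L.
e^(−k_1 t) = e^(−0.219×2.299) = 0.6044; e^(−k_r t) = e^(−1.59×2.299) = 0.02583.
D = 3.179 × (0.6044 − 0.02583) + 0.734 × 0.02583 = 1.839 + 0.01896 = 1.858 mg/L.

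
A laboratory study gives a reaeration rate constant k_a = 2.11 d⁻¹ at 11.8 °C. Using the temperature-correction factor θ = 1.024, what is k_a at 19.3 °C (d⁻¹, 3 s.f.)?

k_a(T₂) = k_a(T₁) · θ^(T₂−T₁) = 2.11 × 1.024^(19.3−11.8)
= 2.11 × 1.024^7.50 = 2.11 × 1.195 = 2.521 d⁻¹.

k_a ≈ 2.52 d⁻¹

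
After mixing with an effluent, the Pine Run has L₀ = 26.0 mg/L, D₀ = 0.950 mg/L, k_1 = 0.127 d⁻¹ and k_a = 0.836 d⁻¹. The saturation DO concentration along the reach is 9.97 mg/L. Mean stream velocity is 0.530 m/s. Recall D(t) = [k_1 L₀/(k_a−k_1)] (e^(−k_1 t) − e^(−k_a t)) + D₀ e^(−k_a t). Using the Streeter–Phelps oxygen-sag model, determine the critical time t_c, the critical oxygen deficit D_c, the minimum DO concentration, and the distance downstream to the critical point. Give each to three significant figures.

t_c ≈ 2.34 d; D_c ≈ 2.94 mg/L; min DO ≈ 7.03 mg/L; x_c ≈ 107 km

t_c = [1/(k_a−k_1)] ln[(k_a/k_1)(1 − D₀(k_a−k_1)/(k_1 L₀))]
= [1/(0.836−0.127)] ln[(0.836/0.127)(1 − 0.950×0.7090/(0.127×26.0))]
= (1/0.7090) ln[6.583 × 0.7960] = 1.410 × ln(5.240) = 1.410 × 1.656 = 2.336 d.
L(t_c) = L₀ e^(−k_1 t_c) = 26.0 × 0.7433 = 19.33 mg/L, and at the critical point k_a D_c = k_1 L, so D_c = (0.127/0.836) × 19.33 = 2.936 mg/L.
Minimum DO = C_s − D_c = 9.97 − 2.936 = 7.034 mg/L.
x_c = v t_c = 0.530 m/s × 2.336 d × 86400 s/d = 107000 m ≈ 107 km.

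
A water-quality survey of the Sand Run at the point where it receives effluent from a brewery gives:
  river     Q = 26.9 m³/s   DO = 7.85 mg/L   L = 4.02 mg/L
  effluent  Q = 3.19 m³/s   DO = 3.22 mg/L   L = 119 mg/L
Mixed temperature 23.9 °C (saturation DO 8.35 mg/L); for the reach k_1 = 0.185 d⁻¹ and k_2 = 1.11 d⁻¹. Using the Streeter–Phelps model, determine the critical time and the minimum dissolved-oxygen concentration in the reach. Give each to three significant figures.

t_c ≈ 1.54 d; minimum DO ≈ 6.32 mg/L

Mixed DO = (26.9×7.85 + 3.19×3.22)/(26.9+3.19) = 221.4/30.09 = 7.359 mg/L.
Mixed L₀ = (26.9×4.02 + 3.19×119)/(30.09) = 487.7/30.09 = 16.21 mg/L.
Initial deficit D₀ = C_s − DO₀ = 8.35 − 7.359 = 0.9909 mg/L.
t_c = (1/0.9250) ln[(1.11/0.185)(1 − 0.9909×0.9250/(0.185×16.21))] = 1.081 × ln(4.166) = 1.543 d.
D_c = (0.185/1.11) × 16.21 × e^(−0.185×1.543) = 0.1667 × 16.21 × 0.7517 = 2.031 mg/L.
Minimum DO = 8.35 − 2.031 = 6.319 mg/L.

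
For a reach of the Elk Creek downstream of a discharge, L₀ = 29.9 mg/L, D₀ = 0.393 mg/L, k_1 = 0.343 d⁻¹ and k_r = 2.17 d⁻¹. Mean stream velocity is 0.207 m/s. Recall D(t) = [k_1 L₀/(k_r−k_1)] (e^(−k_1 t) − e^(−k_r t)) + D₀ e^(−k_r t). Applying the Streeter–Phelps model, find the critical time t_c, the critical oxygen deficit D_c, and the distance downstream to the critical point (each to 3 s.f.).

t_c ≈ 0.970 d; D_c ≈ 3.39 mg/L; x_c ≈ 17.3 km

At the critical point dD/dt = 0, so k_1 L₀ e^(−k_1 t) = k_r D. Substituting D(t) from the Streeter–Phelps equation and solving for t gives
t_c = ln[(k_r/k_1)(1 − D₀(k_r−k_1)/(k_1 L₀))] / (k_r−k_1).
Here k_r−k_1 = 1.827 d⁻¹ and 1 − D₀(k_r−k_1)/(k_1 L₀) = 1 − 0.393×1.827/(0.343×29.9) = 0.9300, so
t_c = ln(6.327 × 0.9300) / 1.827 = 1.772 / 1.827 = 0.9700 d.
L(t_c) = L₀ e^(−k_1 t_c) = 29.9 × 0.7170 = 21.44 mg/L, and at the critical point k_r D_c = k_1 L, so D_c = (0.343/2.17) × 21.44 = 3.389 mg/L.
x_c = v t_c = 0.207 m/s × 0.9700 d × 86400 s/d = 17350 m ≈ 17.3 km.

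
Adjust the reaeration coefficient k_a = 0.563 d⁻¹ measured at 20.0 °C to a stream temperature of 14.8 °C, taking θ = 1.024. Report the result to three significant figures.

k_a ≈ 0.498 d⁻¹

k_a(T₂) = k_a(T₁) · θ^(T₂−T₁) = 0.563 × 1.024^(14.8−20.0)
= 0.563 × 1.024^-5.20 = 0.563 × 0.8840 = 0.4977 d⁻¹.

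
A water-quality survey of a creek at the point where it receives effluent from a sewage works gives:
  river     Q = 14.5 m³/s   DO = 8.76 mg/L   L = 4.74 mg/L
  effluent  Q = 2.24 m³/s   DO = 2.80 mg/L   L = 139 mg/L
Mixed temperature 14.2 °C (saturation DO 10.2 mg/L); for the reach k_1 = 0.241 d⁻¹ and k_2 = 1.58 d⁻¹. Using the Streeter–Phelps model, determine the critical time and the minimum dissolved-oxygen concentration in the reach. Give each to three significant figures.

Mixed DO = (14.5×8.76 + 2.24×2.80)/(14.5+2.24) = 133.3/16.74 = 7.962 mg/L.
Mixed L₀ = (14.5×4.74 + 2.24×139)/(16.74) = 380.1/16.74 = 22.71 mg/L.
Initial deficit D₀ = C_s − DO₀ = 10.2 − 7.962 = 2.238 mg/L.
t_c = (1/1.339) ln[(1.58/0.241)(1 − 2.238×1.339/(0.241×22.71))] = 0.7468 × ln(2.966) = 0.8121 d.
D_c = (0.241/1.58) × 22.71 × e^(−0.241×0.8121) = 0.1525 × 22.71 × 0.8222 = 2.848 mg/L.
Minimum DO = 10.2 − 2.848 = 7.352 mg/L.

t_c ≈ 0.812 d; minimum DO ≈ 7.35 mg/L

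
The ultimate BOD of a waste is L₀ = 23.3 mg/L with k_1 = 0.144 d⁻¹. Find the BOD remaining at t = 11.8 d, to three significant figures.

L ≈ 4.26 mg/L

L_t = L₀ e^(−k_1 t) = 23.3 × e^(−0.144×11.8) = 23.3 × 0.1828 = 4.260 mg/L.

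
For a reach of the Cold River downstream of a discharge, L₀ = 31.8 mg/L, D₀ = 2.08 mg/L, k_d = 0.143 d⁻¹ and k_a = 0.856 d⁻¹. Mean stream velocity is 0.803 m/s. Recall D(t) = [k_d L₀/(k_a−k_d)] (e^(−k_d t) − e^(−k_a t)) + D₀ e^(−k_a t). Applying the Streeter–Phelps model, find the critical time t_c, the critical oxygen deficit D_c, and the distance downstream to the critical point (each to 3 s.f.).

t_c ≈ 1.96 d; D_c ≈ 4.02 mg/L; x_c ≈ 136 km

t_c = [1/(k_a−k_d)] ln[(k_a/k_d)(1 − D₀(k_a−k_d)/(k_d L₀))]
= [1/(0.856−0.143)] ln[(0.856/0.143)(1 − 2.08×0.7130/(0.143×31.8))]
= (1/0.7130) ln[5.986 × 0.6739] = 1.403 × ln(4.034) = 1.403 × 1.395 = 1.956 d.
L(t_c) = L₀ e^(−k_d t_c) = 31.8 × 0.7560 = 24.04 mg/L, and at the critical point k_a D_c = k_d L, so D_c = (0.143/0.856) × 24.04 = 4.016 mg/L.
x_c = v t_c = 0.803 m/s × 1.956 d × 86400 s/d = 135700 m ≈ 136 km.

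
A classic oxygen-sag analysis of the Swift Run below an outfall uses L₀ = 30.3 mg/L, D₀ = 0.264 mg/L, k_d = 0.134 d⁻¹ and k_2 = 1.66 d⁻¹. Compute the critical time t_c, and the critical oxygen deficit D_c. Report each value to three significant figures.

t_c ≈ 1.58 d; D_c ≈ 1.98 mg/L

t_c = [1/(k_2−k_d)] ln[(k_2/k_d)(1 − D₀(k_2−k_d)/(k_d L₀))]
= [1/(1.66−0.134)] ln[(1.66/0.134)(1 − 0.264×1.526/(0.134×30.3))]
= (1/1.526) ln[12.39 × 0.9008] = 0.6553 × ln(11.16) = 0.6553 × 2.412 = 1.581 d.
D_c = (k_d/k_2) L₀ e^(−k_d t_c) = (0.134/1.66) × 30.3 × e^(−0.134×1.581) = 0.08072 × 30.3 × 0.8091 = 1.979 mg/L.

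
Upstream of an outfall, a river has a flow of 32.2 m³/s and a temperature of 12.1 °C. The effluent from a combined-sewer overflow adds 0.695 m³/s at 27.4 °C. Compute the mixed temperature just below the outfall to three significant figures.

Flow-weighted mixing: C = (Q_r C_r + Q_w C_w)/(Q_r + Q_w)
= (32.2×12.1 + 0.695×27.4)/(32.2 + 0.695) = 408.7/32.90 = 12.42 °C.

12.4 °C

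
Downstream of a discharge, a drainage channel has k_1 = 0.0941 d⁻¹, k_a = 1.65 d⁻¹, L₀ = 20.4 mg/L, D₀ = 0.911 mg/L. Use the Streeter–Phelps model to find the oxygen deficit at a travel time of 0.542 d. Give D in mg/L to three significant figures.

D ≈ 1.04 mg/L

k_1 L₀/(k_a−k_1) = 0.0941×20.4/(1.65−0.0941) = 1.920/1.556 = 1.234 mg/L.
e^(−k_1 t) = e^(−0.0941×0.5420) = 0.9503; e^(−k_a t) = e^(−1.65×0.5420) = 0.4089.
D = 1.234 × (0.9503 − 0.4089) + 0.911 × 0.4089 = 0.6679 + 0.3725 = 1.040 mg/L.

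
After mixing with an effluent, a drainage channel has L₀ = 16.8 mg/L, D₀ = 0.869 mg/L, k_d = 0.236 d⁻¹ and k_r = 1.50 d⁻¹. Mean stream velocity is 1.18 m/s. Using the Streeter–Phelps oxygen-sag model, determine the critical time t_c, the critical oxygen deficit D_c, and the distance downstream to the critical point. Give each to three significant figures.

t_c ≈ 1.21 d; D_c ≈ 1.99 mg/L; x_c ≈ 123 km

With k_r/k_d = 6.356 and 1 − D₀(k_r−k_d)/(k_d L₀) = 0.7230,
t_c = ln(6.356 × 0.7230) / (1.50 − 0.236) = ln(4.595) / 1.264 = 1.525/1.264 = 1.206 d.
D_c = (k_d/k_r) L₀ e^(−k_d t_c) = (0.236/1.50) × 16.8 × e^(−0.236×1.206) = 0.1573 × 16.8 × 0.7522 = 1.988 mg/L.
x_c = v t_c = 1.18 m/s × 1.206 d × 86400 s/d = 123000 m ≈ 123 km.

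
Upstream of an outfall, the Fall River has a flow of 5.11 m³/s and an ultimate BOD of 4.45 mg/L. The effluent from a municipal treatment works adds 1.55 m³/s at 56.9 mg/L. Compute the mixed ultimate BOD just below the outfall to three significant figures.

Flow-weighted mixing: C = (Q_r C_r + Q_w C_w)/(Q_r + Q_w)
= (5.11×4.45 + 1.55×56.9)/(5.11 + 1.55) = 110.9/6.660 = 16.66 mg/L.

16.7 mg/L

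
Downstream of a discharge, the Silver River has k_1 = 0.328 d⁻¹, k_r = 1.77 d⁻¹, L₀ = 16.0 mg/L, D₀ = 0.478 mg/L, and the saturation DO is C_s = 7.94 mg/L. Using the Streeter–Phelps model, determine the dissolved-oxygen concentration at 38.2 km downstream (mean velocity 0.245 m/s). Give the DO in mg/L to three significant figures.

DO ≈ 6.06 mg/L

Travel time t = x/v = 38.2 km / (0.245 m/s) = 38200 m / 0.245 m/s = 155900 s = 1.805 d.
k_1 L₀/(k_r−k_1) = 0.328×16.0/(1.77−0.328) = 5.248/1.442 = 3.639 mg/L.
e^(−k_1 t) = e^(−0.328×1.805) = 0.5533; e^(−k_r t) = e^(−1.77×1.805) = 0.04100.
D = 3.639 × (0.5533 − 0.04100) + 0.478 × 0.04100 = 1.864 + 0.01960 = 1.884 mg/L.
DO = C_s − D = 7.94 − 1.884 = 6.056 mg/L.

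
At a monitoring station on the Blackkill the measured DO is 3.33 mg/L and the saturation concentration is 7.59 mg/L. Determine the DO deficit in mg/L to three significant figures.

D ≈ 4.26 mg/L

D = C_s − C = 7.59 − 3.33 = 4.26 mg/L.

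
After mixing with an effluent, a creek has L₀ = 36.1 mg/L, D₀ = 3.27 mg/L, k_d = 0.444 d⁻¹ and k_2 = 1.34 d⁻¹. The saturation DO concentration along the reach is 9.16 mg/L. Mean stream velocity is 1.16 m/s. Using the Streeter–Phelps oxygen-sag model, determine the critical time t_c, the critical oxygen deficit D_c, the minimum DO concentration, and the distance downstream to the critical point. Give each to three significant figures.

t_c ≈ 1.01 d; D_c ≈ 7.65 mg/L; min DO ≈ 1.51 mg/L; x_c ≈ 101 km

With k_2/k_d = 3.018 and 1 − D₀(k_2−k_d)/(k_d L₀) = 0.8172,
t_c = ln(3.018 × 0.8172) / (1.34 − 0.444) = ln(2.466) / 0.8960 = 0.9027/0.8960 = 1.008 d.
D_c = (k_d/k_2) L₀ e^(−k_d t_c) = (0.444/1.34) × 36.1 × e^(−0.444×1.008) = 0.3313 × 36.1 × 0.6393 = 7.647 mg/L.
Minimum DO = C_s − D_c = 9.16 − 7.647 = 1.513 mg/L.
x_c = v t_c = 1.16 m/s × 1.008 d × 86400 s/d = 101000 m ≈ 101 km.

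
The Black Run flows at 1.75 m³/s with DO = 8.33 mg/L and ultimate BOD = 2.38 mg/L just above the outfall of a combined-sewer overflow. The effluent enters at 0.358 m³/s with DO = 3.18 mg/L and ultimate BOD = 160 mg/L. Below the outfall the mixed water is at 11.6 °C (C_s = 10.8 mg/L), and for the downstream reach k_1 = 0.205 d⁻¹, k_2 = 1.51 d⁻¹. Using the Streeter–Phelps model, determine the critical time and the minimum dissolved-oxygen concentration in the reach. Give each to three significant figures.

Mixed DO = (1.75×8.33 + 0.358×3.18)/(1.75+0.358) = 15.72/2.108 = 7.455 mg/L.
Mixed L₀ = (1.75×2.38 + 0.358×160)/(2.108) = 61.45/2.108 = 29.15 mg/L.
Initial deficit D₀ = C_s − DO₀ = 10.8 − 7.455 = 3.345 mg/L.
t_c = (1/1.305) ln[(1.51/0.205)(1 − 3.345×1.305/(0.205×29.15))] = 0.7663 × ln(1.986) = 0.5256 d.
D_c = (0.205/1.51) × 29.15 × e^(−0.205×0.5256) = 0.1358 × 29.15 × 0.8979 = 3.553 mg/L.
Minimum DO = 10.8 − 3.553 = 7.247 mg/L.

t_c ≈ 0.526 d; minimum DO ≈ 7.25 mg/L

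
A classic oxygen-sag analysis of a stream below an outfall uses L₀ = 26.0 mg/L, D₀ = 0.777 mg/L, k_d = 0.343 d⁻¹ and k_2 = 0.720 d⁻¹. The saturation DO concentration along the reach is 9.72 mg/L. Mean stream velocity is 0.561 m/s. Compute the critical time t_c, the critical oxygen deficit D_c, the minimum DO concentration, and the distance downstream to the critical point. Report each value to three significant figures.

At the critical point dD/dt = 0, so k_d L₀ e^(−k_d t) = k_2 D. Substituting D(t) from the Streeter–Phelps equation and solving for t gives
t_c = ln[(k_2/k_d)(1 − D₀(k_2−k_d)/(k_d L₀))] / (k_2−k_d).
Here k_2−k_d = 0.3770 d⁻¹ and 1 − D₀(k_2−k_d)/(k_d L₀) = 1 − 0.777×0.3770/(0.343×26.0) = 0.9672, so
t_c = ln(2.099 × 0.9672) / 0.3770 = 0.7081 / 0.3770 = 1.878 d.
L(t_c) = L₀ e^(−k_d t_c) = 26.0 × 0.5251 = 13.65 mg/L, and at the critical point k_2 D_c = k_d L, so D_c = (0.343/0.720) × 13.65 = 6.503 mg/L.
Minimum DO = C_s − D_c = 9.72 − 6.503 = 3.217 mg/L.
x_c = v t_c = 0.561 m/s × 1.878 d × 86400 s/d = 91040 m ≈ 91.0 km.

t_c ≈ 1.88 d; D_c ≈ 6.50 mg/L; min DO ≈ 3.22 mg/L; x_c ≈ 91.0 km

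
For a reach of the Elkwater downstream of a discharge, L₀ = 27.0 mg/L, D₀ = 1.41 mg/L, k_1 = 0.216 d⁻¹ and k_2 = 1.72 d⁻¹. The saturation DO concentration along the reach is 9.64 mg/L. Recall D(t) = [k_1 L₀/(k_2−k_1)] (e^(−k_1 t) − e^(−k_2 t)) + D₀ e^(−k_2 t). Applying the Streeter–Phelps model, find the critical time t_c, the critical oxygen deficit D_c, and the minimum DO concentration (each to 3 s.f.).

t_c = [1/(k_2−k_1)] ln[(k_2/k_1)(1 − D₀(k_2−k_1)/(k_1 L₀))]
= [1/(1.72−0.216)] ln[(1.72/0.216)(1 − 1.41×1.504/(0.216×27.0))]
= (1/1.504) ln[7.963 × 0.6364] = 0.6649 × ln(5.067) = 0.6649 × 1.623 = 1.079 d.
D_c = (k_1/k_2) L₀ e^(−k_1 t_c) = (0.216/1.72) × 27.0 × e^(−0.216×1.079) = 0.1256 × 27.0 × 0.7921 = 2.686 mg/L.
Minimum DO = C_s − D_c = 9.64 − 2.686 = 6.954 mg/L.

t_c ≈ 1.08 d; D_c ≈ 2.69 mg/L; min DO ≈ 6.95 mg/L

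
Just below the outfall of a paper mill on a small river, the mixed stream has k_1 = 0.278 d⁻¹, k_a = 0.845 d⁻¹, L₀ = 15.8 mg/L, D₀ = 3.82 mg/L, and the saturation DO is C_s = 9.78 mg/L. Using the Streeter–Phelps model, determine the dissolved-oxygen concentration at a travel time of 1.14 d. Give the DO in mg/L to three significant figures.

DO ≈ 5.64 mg/L

k_1 L₀/(k_a−k_1) = 0.278×15.8/(0.845−0.278) = 4.392/0.5670 = 7.747 mg/L.
e^(−k_1 t) = e^(−0.278×1.140) = 0.7284; e^(−k_a t) = e^(−0.845×1.140) = 0.3816.
D = 7.747 × (0.7284 − 0.3816) + 3.82 × 0.3816 = 2.686 + 1.458 = 4.144 mg/L.
DO = C_s − D = 9.78 − 4.144 = 5.636 mg/L.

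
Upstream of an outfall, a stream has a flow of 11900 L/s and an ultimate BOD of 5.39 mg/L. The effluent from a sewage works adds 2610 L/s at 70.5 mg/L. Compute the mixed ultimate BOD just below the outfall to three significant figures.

17.1 mg/L

Flow-weighted mixing: C = (Q_r C_r + Q_w C_w)/(Q_r + Q_w)
= (11900×5.39 + 2610×70.5)/(11900 + 2610) = 248100/14510 = 17.10 mg/L.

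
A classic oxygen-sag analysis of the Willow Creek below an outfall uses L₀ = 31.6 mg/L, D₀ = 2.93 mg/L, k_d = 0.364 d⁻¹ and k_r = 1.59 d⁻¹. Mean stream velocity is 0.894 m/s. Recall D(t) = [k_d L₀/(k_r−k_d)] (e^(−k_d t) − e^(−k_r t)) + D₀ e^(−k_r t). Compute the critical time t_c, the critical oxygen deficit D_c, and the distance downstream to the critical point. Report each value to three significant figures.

t_c = [1/(k_r−k_d)] ln[(k_r/k_d)(1 − D₀(k_r−k_d)/(k_d L₀))]
= [1/(1.59−0.364)] ln[(1.59/0.364)(1 − 2.93×1.226/(0.364×31.6))]
= (1/1.226) ln[4.368 × 0.6877] = 0.8157 × ln(3.004) = 0.8157 × 1.100 = 0.8972 d.
L(t_c) = L₀ e^(−k_d t_c) = 31.6 × 0.7214 = 22.80 mg/L, and at the critical point k_r D_c = k_d L, so D_c = (0.364/1.59) × 22.80 = 5.219 mg/L.
x_c = v t_c = 0.894 m/s × 0.8972 d × 86400 s/d = 69300 m ≈ 69.3 km.

t_c ≈ 0.897 d; D_c ≈ 5.22 mg/L; x_c ≈ 69.3 km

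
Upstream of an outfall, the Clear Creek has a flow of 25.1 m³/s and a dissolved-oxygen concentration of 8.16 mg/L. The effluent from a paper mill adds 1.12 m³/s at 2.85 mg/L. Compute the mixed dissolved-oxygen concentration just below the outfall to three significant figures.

Flow-weighted mixing: C = (Q_r C_r + Q_w C_w)/(Q_r + Q_w)
= (25.1×8.16 + 1.12×2.85)/(25.1 + 1.12) = 208.0/26.22 = 7.933 mg/L.

7.93 mg/L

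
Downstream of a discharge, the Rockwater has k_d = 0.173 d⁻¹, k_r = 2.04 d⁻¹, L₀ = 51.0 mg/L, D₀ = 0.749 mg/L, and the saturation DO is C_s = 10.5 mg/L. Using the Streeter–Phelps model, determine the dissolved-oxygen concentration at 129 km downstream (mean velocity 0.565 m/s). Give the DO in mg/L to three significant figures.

DO ≈ 7.53 mg/L

Travel time t = x/v = 129 km / (0.565 m/s) = 129000 m / 0.565 m/s = 228300 s = 2.643 d.
k_d L₀/(k_r−k_d) = 0.173×51.0/(2.04−0.173) = 8.823/1.867 = 4.726 mg/L.
e^(−k_d t) = e^(−0.173×2.643) = 0.6331; e^(−k_r t) = e^(−2.04×2.643) = 0.004558.
D = 4.726 × (0.6331 − 0.004558) + 0.749 × 0.004558 = 2.970 + 0.003414 = 2.974 mg/L.
DO = C_s − D = 10.5 − 2.974 = 7.526 mg/L.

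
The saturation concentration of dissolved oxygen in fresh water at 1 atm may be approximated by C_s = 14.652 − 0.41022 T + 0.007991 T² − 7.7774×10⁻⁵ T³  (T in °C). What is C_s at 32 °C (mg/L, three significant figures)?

C_s ≈ 7.16 mg/L

C_s = 14.652 − 0.41022×32 + 0.007991×32² − 7.7774×10⁻⁵×32³ = 7.159 mg/L.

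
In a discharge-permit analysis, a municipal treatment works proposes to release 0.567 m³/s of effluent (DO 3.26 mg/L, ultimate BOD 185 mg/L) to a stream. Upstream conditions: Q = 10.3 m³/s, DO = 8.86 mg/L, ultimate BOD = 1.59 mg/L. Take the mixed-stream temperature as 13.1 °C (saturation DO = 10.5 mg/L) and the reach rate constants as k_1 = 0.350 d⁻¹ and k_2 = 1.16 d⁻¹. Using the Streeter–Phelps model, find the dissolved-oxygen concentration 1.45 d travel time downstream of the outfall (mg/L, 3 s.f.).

DO ≈ 8.13 mg/L

Mixed DO = (10.3×8.86 + 0.567×3.26)/(10.3+0.567) = 93.11/10.87 = 8.568 mg/L.
Mixed L₀ = (10.3×1.59 + 0.567×185)/(10.87) = 121.3/10.87 = 11.16 mg/L.
Initial deficit D₀ = C_s − DO₀ = 10.5 − 8.568 = 1.932 mg/L.
D(1.45) = [0.350×11.16/(1.16−0.350)](e^(−0.350×1.45) − e^(−1.16×1.45)) + 1.932 e^(−1.16×1.45)
= 4.822 × (0.6020 − 0.1860) + 1.932 × 0.1860 = 2.365 mg/L.
DO = 10.5 − 2.365 = 8.135 mg/L.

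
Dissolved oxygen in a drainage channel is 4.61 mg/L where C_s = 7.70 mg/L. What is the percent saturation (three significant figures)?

% saturation = C/C_s × 100 = 4.61/7.70 × 100 = 59.9 %.

59.9 % saturation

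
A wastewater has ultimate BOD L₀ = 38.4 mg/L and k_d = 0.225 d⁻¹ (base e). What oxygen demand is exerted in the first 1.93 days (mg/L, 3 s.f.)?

y ≈ 13.5 mg/L

y_t = L₀(1 − e^(−k_d t)) = 38.4 × (1 − e^(−0.225×1.93))
= 38.4 × (1 − 0.6478) = 38.4 × 0.3522 = 13.53 mg/L.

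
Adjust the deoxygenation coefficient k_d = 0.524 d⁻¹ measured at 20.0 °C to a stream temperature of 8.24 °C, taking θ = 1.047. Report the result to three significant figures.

k_d(T₂) = k_d(T₁) · θ^(T₂−T₁) = 0.524 × 1.047^(8.24−20.0)
= 0.524 × 1.047^-11.8 = 0.524 × 0.5827 = 0.3053 d⁻¹.

k_d ≈ 0.305 d⁻¹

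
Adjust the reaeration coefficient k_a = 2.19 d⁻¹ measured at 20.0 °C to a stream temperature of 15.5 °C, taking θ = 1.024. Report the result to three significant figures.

k_a(T₂) = k_a(T₁) · θ^(T₂−T₁) = 2.19 × 1.024^(15.5−20.0)
= 2.19 × 1.024^-4.50 = 2.19 × 0.8988 = 1.968 d⁻¹.

k_a ≈ 1.97 d⁻¹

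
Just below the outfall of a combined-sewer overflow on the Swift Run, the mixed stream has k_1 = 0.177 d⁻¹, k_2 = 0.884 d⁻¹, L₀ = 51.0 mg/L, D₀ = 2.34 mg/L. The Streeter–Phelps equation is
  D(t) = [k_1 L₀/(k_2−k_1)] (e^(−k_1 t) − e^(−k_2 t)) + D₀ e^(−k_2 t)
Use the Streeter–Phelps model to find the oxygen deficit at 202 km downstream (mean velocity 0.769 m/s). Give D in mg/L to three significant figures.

D ≈ 6.74 mg/L

Travel time t = x/v = 202 km / (0.769 m/s) = 202000 m / 0.769 m/s = 262700 s = 3.040 d.
k_1 L₀/(k_2−k_1) = 0.177×51.0/(0.884−0.177) = 9.027/0.7070 = 12.77 mg/L.
e^(−k_1 t) = e^(−0.177×3.040) = 0.5838; e^(−k_2 t) = e^(−0.884×3.040) = 0.06804.
D = 12.77 × (0.5838 − 0.06804) + 2.34 × 0.06804 = 6.586 + 0.1592 = 6.745 mg/L.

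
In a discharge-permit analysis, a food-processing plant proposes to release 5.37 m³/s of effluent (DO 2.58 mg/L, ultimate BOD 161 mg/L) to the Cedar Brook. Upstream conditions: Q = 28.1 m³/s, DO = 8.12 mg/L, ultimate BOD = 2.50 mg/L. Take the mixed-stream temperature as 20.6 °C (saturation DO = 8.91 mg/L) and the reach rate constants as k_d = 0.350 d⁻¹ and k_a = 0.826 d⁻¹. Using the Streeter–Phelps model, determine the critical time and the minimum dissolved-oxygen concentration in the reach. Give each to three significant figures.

t_c ≈ 1.62 d; minimum DO ≈ 2.21 mg/L

Mixed DO = (28.1×8.12 + 5.37×2.58)/(28.1+5.37) = 242.0/33.47 = 7.231 mg/L.
Mixed L₀ = (28.1×2.50 + 5.37×161)/(33.47) = 934.8/33.47 = 27.93 mg/L.
Initial deficit D₀ = C_s − DO₀ = 8.91 − 7.231 = 1.679 mg/L.
t_c = (1/0.4760) ln[(0.826/0.350)(1 − 1.679×0.4760/(0.350×27.93))] = 2.101 × ln(2.167) = 1.625 d.
D_c = (0.350/0.826) × 27.93 × e^(−0.350×1.625) = 0.4237 × 27.93 × 0.5663 = 6.702 mg/L.
Minimum DO = 8.91 − 6.702 = 2.208 mg/L.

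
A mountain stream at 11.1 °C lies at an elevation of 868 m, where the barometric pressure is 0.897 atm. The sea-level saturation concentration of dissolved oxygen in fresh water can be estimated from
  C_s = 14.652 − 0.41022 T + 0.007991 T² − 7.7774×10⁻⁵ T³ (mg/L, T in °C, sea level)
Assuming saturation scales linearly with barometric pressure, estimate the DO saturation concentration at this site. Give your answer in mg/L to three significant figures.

At sea level: C_s = 14.652 − 0.41022×11.1 + 0.007991×11.1² − 7.7774×10⁻⁵×11.1³ = 10.98 mg/L.
Pressure correction: C_s' = 10.98 × 0.897 = 9.846 mg/L.

C_s ≈ 9.85 mg/L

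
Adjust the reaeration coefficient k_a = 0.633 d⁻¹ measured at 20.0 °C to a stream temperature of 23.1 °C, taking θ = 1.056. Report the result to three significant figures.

k_a ≈ 0.749 d⁻¹

k_a(T₂) = k_a(T₁) · θ^(T₂−T₁) = 0.633 × 1.056^(23.1−20.0)
= 0.633 × 1.056^3.10 = 0.633 × 1.184 = 0.7495 d⁻¹.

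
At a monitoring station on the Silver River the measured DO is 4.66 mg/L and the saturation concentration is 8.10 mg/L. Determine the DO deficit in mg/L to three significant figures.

D = C_s − C = 8.10 − 4.66 = 3.44 mg/L.

D ≈ 3.44 mg/L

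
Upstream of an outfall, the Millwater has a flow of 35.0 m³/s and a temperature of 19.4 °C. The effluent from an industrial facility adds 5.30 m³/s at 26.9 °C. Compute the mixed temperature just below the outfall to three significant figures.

Flow-weighted mixing: C = (Q_r C_r + Q_w C_w)/(Q_r + Q_w)
= (35.0×19.4 + 5.30×26.9)/(35.0 + 5.30) = 821.6/40.30 = 20.39 °C.

20.4 °C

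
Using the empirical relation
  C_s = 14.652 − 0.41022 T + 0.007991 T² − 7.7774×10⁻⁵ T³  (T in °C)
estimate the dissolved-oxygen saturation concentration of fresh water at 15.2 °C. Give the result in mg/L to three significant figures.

C_s ≈ 9.99 mg/L

C_s = 14.652 − 0.41022×15.2 + 0.007991×15.2² − 7.7774×10⁻⁵×15.2³ = 9.990 mg/L.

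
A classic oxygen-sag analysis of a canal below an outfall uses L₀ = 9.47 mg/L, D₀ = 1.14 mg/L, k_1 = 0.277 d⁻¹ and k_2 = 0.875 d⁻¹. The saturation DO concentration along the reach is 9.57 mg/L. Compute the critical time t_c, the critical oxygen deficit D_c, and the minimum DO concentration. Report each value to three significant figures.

t_c ≈ 1.42 d; D_c ≈ 2.02 mg/L; min DO ≈ 7.55 mg/L

With k_2/k_1 = 3.159 and 1 − D₀(k_2−k_1)/(k_1 L₀) = 0.7401,
t_c = ln(3.159 × 0.7401) / (0.875 − 0.277) = ln(2.338) / 0.5980 = 0.8493/0.5980 = 1.420 d.
D_c = (k_1/k_2) L₀ e^(−k_1 t_c) = (0.277/0.875) × 9.47 × e^(−0.277×1.420) = 0.3166 × 9.47 × 0.6748 = 2.023 mg/L.
Minimum DO = C_s − D_c = 9.57 − 2.023 = 7.547 mg/L.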